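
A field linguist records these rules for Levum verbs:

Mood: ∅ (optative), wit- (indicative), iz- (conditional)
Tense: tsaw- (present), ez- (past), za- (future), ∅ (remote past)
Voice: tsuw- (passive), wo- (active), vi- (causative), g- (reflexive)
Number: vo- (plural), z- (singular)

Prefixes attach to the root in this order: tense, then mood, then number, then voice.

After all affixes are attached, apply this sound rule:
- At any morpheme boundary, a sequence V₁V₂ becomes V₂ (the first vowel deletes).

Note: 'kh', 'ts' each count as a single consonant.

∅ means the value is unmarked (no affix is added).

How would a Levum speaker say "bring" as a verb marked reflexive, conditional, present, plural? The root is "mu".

Attach tense present tsaw- → tsawmu.
Attach mood conditional iz- → iztsawmu.
Attach number plural vo- → voiztsawmu.
Attach voice reflexive g- → gvoiztsawmu.
Apply vowel deletion: gvoiztsawmu → gviztsawmu.

gviztsawmu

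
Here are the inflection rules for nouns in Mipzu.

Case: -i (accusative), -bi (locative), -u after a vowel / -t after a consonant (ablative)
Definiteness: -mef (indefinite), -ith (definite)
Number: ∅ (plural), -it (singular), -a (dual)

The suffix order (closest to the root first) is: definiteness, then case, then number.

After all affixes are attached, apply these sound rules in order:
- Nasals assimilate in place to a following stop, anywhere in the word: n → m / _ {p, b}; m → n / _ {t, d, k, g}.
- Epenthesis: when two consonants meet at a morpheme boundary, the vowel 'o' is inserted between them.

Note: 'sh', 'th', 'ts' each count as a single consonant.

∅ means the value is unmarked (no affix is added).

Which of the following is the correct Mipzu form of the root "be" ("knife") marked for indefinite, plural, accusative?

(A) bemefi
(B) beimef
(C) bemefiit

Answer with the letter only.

Attach definiteness indefinite -mef → bemef.
Attach case accusative -i → bemefi.
number = plural: zero marking, form stays bemefi.
Nasal assimilation: no change.
Epenthesis: no change.
So the correct form is bemefi, option (A).
(B) beimef is wrong: it has the affixes in the wrong order.
(C) bemefiit is wrong: it uses singular instead of plural for number.

A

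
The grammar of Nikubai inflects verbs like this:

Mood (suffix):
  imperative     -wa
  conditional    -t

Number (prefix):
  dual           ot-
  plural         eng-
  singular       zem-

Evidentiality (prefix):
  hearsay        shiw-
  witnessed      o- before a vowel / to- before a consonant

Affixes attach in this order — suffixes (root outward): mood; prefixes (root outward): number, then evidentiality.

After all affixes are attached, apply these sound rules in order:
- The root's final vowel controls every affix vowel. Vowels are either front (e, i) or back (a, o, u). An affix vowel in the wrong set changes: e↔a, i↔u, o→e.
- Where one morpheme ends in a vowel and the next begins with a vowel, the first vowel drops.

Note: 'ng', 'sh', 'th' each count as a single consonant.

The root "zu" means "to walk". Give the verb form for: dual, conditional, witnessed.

Attach number dual ot- → otzu.
Attach mood conditional -t → otzut.
Attach evidentiality witnessed o- (before vowel 'o') → ootzut.
Vowel harmony: no change.
Apply vowel deletion: ootzut → otzut.

otzut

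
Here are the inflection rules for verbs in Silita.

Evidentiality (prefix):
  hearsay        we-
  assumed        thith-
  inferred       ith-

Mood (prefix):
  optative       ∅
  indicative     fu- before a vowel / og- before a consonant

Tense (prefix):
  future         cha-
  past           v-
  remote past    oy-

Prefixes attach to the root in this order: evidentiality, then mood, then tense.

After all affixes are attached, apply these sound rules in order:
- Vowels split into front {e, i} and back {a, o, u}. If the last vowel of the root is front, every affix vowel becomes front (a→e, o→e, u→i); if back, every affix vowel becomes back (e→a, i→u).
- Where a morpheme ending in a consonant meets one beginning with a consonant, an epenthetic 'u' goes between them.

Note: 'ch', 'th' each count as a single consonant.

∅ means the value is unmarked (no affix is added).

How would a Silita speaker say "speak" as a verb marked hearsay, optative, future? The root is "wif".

chewewif

Attach evidentiality hearsay we- → wewif.
mood = optative: zero marking, form stays wewif.
Attach tense future cha- → chawewif.
Apply vowel harmony: chawewif → chewewif.
Epenthesis: no change.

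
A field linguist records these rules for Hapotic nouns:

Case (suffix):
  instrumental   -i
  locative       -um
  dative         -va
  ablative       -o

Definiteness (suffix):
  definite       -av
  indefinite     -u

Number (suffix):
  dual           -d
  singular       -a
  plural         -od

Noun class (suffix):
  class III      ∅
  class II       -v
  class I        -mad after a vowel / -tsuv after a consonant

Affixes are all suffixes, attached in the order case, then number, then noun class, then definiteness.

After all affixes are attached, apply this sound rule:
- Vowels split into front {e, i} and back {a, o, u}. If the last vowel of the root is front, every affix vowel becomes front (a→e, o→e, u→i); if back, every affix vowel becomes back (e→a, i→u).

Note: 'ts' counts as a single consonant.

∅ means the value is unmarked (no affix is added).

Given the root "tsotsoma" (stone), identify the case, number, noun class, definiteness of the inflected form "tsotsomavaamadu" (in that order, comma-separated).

dative, singular, class I, indefinite

Segment: tsotsoma-va-a-mad-u.
case: -va → dative.
number: -a → singular.
noun class: -mad/tsuv → class I.
definiteness: -u → indefinite.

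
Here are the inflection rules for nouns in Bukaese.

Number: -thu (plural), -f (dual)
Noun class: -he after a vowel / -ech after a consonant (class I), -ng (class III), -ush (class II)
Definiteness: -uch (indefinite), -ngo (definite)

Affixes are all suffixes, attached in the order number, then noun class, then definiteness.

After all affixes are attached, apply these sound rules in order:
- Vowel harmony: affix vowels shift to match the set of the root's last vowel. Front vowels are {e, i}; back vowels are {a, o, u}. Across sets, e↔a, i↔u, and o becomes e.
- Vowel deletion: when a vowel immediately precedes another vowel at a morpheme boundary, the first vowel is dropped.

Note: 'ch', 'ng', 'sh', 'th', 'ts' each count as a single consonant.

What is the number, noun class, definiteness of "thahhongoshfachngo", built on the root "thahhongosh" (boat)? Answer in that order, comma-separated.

Segment: thahhongosh-f-ech-ngo.
number: -f → dual.
noun class: -he/ech → class I.
definiteness: -ngo → definite.

dual, class I, definite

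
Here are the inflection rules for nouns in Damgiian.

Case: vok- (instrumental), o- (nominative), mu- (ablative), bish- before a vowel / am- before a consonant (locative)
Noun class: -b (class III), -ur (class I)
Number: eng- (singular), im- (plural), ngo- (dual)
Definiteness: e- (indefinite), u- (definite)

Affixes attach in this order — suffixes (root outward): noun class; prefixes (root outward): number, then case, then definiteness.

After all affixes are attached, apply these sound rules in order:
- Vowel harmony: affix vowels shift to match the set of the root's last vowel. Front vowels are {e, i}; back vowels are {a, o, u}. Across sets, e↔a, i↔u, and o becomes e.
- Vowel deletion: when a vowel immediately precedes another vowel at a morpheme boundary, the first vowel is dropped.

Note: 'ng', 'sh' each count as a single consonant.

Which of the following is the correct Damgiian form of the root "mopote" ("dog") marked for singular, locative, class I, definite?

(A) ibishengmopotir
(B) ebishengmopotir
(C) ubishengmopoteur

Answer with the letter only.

A

Attach number singular eng- → engmopote.
Attach noun class class I -ur → engmopoteur.
Attach case locative bish- (before vowel 'e') → bishengmopoteur.
Attach definiteness definite u- → ubishengmopoteur.
Apply vowel harmony: ubishengmopoteur → ibishengmopoteir.
Apply vowel deletion: ibishengmopoteir → ibishengmopotir.
So the correct form is ibishengmopotir, option (A).
(B) ebishengmopotir is wrong: it uses indefinite instead of definite for definiteness.
(C) ubishengmopoteur is wrong: it fails to apply the sound rule(s).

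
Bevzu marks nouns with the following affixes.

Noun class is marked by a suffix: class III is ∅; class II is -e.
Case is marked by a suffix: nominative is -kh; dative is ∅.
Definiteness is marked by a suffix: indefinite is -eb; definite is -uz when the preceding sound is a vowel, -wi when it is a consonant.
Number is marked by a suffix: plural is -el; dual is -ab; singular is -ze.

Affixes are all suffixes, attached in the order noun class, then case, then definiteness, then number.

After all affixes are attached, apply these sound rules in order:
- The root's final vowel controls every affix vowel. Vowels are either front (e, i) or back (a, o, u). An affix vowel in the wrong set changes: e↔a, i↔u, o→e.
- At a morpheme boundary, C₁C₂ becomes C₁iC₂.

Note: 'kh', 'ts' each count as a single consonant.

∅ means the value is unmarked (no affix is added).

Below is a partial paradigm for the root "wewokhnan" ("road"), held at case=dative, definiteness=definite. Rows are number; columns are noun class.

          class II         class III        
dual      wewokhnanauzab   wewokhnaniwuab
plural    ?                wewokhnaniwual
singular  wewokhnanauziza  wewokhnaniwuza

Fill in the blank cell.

wewokhnanauzal

Attach noun class class II -e → wewokhnane.
case = dative: zero marking, form stays wewokhnane.
Attach definiteness definite -uz (after vowel 'e') → wewokhnaneuz.
Attach number plural -el → wewokhnaneuzel.
Apply vowel harmony: wewokhnaneuzel → wewokhnanauzal.
Epenthesis: no change.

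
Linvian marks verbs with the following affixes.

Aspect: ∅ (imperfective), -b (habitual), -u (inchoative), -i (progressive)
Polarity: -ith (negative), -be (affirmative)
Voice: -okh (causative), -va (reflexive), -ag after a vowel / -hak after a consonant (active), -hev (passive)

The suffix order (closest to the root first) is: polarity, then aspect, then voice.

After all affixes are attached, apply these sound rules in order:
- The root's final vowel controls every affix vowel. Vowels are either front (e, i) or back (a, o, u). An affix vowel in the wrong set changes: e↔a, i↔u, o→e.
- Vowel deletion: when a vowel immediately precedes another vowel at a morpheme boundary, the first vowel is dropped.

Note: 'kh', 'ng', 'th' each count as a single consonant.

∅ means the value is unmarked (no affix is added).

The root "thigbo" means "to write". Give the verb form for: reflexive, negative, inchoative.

thigbuthuva

Attach polarity negative -ith → thigboith.
Attach aspect inchoative -u → thigboithu.
Attach voice reflexive -va → thigboithuva.
Apply vowel harmony: thigboithuva → thigbouthuva.
Apply vowel deletion: thigbouthuva → thigbuthuva.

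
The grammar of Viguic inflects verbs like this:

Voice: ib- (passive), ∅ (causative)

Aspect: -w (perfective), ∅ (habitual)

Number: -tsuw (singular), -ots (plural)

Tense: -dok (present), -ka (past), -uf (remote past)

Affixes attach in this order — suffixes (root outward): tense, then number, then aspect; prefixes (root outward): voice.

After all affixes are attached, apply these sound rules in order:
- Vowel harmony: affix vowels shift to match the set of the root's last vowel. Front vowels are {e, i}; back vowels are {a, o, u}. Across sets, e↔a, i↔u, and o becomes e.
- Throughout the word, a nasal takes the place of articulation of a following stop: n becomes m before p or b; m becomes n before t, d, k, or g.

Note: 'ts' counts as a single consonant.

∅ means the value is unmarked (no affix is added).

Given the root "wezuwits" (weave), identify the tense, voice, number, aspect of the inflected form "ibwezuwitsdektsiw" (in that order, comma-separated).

Segment: ib-wezuwits-dok-tsuw.
tense: -dok → present.
voice: ib- → passive.
number: -tsuw → singular.
aspect: ∅ → habitual.

present, passive, singular, habitual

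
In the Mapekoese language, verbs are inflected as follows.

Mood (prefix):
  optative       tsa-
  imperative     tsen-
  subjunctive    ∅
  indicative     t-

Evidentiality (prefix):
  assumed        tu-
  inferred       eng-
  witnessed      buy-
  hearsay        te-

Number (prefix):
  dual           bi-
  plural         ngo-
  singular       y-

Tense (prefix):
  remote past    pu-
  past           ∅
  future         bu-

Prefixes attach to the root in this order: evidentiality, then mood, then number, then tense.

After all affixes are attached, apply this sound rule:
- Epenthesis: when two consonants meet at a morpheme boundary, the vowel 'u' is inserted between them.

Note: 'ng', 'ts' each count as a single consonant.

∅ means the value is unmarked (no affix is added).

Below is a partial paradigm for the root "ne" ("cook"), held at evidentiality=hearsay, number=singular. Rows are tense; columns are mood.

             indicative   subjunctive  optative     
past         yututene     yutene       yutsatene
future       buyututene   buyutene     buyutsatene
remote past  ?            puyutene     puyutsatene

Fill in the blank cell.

puyututene

Attach evidentiality hearsay te- → tene.
Attach mood indicative t- → ttene.
Attach number singular y- → yttene.
Attach tense remote past pu- → puyttene.
Apply epenthesis: puyttene → puyututene.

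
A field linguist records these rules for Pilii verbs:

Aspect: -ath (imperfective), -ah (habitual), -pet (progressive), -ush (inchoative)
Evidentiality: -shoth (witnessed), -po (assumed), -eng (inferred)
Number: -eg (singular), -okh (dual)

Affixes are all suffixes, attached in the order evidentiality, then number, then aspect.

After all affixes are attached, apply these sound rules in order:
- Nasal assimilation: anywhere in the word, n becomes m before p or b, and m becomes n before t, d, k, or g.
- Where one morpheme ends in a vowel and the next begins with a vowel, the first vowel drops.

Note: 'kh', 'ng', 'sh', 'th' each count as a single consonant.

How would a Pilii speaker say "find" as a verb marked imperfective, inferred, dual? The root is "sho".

shengokhath

Attach evidentiality inferred -eng → shoeng.
Attach number dual -okh → shoengokh.
Attach aspect imperfective -ath → shoengokhath.
Nasal assimilation: no change.
Apply vowel deletion: shoengokhath → shengokhath.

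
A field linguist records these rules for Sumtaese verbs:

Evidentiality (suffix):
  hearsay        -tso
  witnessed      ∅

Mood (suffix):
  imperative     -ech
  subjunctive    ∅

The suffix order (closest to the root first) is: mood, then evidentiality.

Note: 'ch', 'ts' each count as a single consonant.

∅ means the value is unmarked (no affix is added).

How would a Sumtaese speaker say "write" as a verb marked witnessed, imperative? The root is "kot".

Attach mood imperative -ech → kotech.
evidentiality = witnessed: zero marking, form stays kotech.

kotech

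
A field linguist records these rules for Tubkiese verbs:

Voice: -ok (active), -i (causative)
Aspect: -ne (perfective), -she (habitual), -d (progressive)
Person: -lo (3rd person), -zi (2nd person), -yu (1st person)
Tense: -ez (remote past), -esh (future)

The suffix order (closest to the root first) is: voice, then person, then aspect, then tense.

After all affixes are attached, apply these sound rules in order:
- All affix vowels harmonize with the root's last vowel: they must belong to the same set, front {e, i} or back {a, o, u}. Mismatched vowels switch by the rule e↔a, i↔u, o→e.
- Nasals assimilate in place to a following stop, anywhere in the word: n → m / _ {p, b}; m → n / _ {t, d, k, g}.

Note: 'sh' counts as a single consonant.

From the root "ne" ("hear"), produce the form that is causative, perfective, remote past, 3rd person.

neileneez

Attach voice causative -i → nei.
Attach person 3rd person -lo → neilo.
Attach aspect perfective -ne → neilone.
Attach tense remote past -ez → neiloneez.
Apply vowel harmony: neiloneez → neileneez.
Nasal assimilation: no change.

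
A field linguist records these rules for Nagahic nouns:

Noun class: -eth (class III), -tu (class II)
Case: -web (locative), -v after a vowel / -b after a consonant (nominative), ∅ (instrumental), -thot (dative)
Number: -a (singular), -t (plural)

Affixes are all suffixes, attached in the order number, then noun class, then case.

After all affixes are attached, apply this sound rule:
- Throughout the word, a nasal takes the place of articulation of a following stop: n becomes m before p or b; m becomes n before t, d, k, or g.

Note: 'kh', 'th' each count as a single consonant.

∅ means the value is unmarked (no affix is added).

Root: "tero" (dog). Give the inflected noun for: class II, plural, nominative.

terottuv

Attach number plural -t → terot.
Attach noun class class II -tu → terottu.
Attach case nominative -v (after vowel 'u') → terottuv.
Nasal assimilation: no change.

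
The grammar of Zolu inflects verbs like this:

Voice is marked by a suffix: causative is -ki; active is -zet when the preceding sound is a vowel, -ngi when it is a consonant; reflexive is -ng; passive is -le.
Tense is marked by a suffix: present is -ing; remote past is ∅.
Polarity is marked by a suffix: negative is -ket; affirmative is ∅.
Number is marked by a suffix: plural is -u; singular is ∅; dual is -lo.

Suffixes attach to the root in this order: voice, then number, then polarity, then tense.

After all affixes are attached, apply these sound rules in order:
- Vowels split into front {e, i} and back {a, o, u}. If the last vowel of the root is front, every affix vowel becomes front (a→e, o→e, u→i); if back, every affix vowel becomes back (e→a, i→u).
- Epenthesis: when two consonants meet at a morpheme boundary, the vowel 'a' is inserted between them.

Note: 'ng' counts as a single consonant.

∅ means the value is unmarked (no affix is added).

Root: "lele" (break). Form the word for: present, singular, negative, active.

lelezetaketing

Attach voice active -zet (after vowel 'e') → lelezet.
number = singular: zero marking, form stays lelezet.
Attach polarity negative -ket → lelezetket.
Attach tense present -ing → lelezetketing.
Vowel harmony: no change.
Apply epenthesis: lelezetketing → lelezetaketing.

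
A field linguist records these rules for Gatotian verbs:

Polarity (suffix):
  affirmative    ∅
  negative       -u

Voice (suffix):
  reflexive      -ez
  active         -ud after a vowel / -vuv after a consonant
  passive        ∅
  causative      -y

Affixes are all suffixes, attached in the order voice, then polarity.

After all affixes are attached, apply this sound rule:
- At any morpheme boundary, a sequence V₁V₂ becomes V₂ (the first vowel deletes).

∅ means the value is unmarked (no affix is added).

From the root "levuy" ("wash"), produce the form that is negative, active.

levuyvuvu

Attach voice active -vuv (after consonant 'y') → levuyvuv.
Attach polarity negative -u → levuyvuvu.
Vowel deletion: no change.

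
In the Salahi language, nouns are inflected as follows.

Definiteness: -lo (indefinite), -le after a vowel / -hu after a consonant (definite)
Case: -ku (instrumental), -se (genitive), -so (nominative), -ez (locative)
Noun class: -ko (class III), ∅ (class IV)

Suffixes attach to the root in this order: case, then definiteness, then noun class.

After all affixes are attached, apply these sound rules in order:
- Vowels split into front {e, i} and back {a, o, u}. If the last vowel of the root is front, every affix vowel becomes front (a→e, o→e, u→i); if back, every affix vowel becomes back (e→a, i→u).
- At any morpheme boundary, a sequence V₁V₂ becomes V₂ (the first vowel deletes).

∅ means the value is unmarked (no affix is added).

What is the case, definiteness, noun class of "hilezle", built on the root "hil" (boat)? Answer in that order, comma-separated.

Segment: hil-ez-lo.
case: -ez → locative.
definiteness: -lo → indefinite.
noun class: ∅ → class IV.

locative, indefinite, class IV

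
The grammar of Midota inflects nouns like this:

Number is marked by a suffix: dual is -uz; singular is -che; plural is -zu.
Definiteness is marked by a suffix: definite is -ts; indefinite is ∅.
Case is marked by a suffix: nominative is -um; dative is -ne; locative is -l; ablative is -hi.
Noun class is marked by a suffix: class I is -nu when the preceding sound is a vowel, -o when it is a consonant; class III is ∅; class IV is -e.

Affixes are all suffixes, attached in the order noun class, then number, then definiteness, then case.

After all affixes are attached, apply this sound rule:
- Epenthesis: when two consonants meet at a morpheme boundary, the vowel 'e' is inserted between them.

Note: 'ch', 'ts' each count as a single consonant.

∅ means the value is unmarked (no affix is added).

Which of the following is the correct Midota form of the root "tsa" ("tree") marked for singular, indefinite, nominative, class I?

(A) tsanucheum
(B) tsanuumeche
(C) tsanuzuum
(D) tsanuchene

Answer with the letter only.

A

Attach noun class class I -nu (after vowel 'a') → tsanu.
Attach number singular -che → tsanuche.
definiteness = indefinite: zero marking, form stays tsanuche.
Attach case nominative -um → tsanucheum.
Epenthesis: no change.
So the correct form is tsanucheum, option (A).
(C) tsanuzuum is wrong: it uses plural instead of singular for number.
(B) tsanuumeche is wrong: it has the affixes in the wrong order.
(D) tsanuchene is wrong: it uses dative instead of nominative for case.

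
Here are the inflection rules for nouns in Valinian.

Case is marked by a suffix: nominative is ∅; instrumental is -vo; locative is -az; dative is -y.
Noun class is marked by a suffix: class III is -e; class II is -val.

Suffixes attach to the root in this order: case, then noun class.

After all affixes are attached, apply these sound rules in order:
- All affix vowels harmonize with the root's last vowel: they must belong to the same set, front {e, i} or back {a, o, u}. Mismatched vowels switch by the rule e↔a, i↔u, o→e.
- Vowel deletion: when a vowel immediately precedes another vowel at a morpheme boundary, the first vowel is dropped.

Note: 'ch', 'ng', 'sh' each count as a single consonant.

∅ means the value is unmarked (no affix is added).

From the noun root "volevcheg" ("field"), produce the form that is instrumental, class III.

Attach case instrumental -vo → volevchegvo.
Attach noun class class III -e → volevchegvoe.
Apply vowel harmony: volevchegvoe → volevchegvee.
Apply vowel deletion: volevchegvee → volevchegve.

volevchegve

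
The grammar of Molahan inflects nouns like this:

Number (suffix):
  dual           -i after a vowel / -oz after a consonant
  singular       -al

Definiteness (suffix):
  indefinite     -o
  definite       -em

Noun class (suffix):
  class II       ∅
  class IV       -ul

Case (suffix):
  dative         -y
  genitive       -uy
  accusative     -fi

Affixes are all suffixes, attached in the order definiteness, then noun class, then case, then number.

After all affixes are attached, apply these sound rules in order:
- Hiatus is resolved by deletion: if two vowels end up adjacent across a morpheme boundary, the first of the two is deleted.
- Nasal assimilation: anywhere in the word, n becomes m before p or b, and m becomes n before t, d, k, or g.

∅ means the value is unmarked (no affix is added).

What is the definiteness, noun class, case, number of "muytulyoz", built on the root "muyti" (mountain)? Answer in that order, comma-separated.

Segment: muyti-o-ul-y-oz.
definiteness: -o → indefinite.
noun class: -ul → class IV.
case: -y → dative.
number: -i/oz → dual.

indefinite, class IV, dative, dual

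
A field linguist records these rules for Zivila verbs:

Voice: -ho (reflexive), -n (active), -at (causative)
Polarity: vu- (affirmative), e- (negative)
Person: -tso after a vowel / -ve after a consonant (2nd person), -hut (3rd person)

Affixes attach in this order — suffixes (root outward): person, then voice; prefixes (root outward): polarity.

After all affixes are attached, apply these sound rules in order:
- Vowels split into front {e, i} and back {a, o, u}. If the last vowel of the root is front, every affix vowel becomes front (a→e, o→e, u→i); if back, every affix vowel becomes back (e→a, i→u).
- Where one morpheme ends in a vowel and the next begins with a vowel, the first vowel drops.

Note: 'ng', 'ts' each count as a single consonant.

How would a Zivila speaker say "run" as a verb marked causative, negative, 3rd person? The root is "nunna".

anunnahutat

Attach person 3rd person -hut → nunnahut.
Attach voice causative -at → nunnahutat.
Attach polarity negative e- → enunnahutat.
Apply vowel harmony: enunnahutat → anunnahutat.
Vowel deletion: no change.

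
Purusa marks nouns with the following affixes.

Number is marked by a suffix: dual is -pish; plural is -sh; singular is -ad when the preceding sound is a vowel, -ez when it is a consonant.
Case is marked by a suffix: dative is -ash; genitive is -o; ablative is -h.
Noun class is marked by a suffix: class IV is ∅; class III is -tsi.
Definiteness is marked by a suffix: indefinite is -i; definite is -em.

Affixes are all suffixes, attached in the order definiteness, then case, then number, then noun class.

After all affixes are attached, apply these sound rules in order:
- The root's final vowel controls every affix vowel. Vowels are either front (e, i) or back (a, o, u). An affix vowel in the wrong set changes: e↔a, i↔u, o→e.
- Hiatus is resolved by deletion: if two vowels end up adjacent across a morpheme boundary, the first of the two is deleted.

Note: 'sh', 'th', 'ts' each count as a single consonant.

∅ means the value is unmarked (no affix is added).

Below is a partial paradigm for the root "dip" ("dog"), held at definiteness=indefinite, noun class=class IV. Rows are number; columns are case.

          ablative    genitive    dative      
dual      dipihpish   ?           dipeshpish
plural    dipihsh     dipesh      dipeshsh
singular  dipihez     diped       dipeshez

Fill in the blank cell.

Attach definiteness indefinite -i → dipi.
Attach case genitive -o → dipio.
Attach number dual -pish → dipiopish.
noun class = class IV: zero marking, form stays dipiopish.
Apply vowel harmony: dipiopish → dipiepish.
Apply vowel deletion: dipiepish → dipepish.

dipepish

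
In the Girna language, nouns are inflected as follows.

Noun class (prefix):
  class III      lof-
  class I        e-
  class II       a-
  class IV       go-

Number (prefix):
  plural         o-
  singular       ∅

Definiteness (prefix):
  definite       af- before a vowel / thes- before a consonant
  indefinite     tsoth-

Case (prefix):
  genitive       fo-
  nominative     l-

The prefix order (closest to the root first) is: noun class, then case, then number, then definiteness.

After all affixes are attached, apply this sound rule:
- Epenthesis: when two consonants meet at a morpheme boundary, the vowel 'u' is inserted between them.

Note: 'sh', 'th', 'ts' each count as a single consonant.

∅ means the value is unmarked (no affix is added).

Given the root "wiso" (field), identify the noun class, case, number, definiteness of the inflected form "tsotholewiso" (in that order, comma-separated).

Segment: tsoth-o-l-e-wiso.
noun class: e- → class I.
case: l- → nominative.
number: o- → plural.
definiteness: tsoth- → indefinite.

class I, nominative, plural, indefinite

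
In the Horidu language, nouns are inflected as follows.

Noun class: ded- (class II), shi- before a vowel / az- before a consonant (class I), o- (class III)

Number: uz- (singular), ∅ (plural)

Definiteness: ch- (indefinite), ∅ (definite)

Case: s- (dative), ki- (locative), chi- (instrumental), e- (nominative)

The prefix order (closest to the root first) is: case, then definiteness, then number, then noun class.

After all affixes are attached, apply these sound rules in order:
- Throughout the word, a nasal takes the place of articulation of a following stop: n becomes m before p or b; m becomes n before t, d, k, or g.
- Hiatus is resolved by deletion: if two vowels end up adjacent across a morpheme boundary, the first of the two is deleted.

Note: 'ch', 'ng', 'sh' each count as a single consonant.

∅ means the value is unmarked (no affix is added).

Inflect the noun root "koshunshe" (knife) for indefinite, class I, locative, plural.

Attach case locative ki- → kikoshunshe.
Attach definiteness indefinite ch- → chkikoshunshe.
number = plural: zero marking, form stays chkikoshunshe.
Attach noun class class I az- (before consonant 'ch') → azchkikoshunshe.
Nasal assimilation: no change.
Vowel deletion: no change.

azchkikoshunshe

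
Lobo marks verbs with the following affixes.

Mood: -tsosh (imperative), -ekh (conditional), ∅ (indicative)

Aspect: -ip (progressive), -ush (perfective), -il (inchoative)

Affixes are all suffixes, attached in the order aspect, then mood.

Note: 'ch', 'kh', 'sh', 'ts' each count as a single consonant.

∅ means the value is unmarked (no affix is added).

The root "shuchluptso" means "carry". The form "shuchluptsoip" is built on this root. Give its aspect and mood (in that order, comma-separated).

progressive, indicative

Segment: shuchluptso-ip.
aspect: -ip → progressive.
mood: ∅ → indicative.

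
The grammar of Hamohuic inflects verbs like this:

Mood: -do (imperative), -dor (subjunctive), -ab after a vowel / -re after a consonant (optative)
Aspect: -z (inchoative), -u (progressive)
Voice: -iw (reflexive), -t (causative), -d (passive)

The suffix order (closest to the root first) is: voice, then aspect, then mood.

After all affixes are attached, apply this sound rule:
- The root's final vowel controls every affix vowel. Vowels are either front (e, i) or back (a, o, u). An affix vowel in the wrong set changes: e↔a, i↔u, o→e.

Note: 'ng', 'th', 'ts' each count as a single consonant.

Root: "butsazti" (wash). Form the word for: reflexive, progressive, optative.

butsaztiiwieb

Attach voice reflexive -iw → butsaztiiw.
Attach aspect progressive -u → butsaztiiwu.
Attach mood optative -ab (after vowel 'u') → butsaztiiwuab.
Apply vowel harmony: butsaztiiwuab → butsaztiiwieb.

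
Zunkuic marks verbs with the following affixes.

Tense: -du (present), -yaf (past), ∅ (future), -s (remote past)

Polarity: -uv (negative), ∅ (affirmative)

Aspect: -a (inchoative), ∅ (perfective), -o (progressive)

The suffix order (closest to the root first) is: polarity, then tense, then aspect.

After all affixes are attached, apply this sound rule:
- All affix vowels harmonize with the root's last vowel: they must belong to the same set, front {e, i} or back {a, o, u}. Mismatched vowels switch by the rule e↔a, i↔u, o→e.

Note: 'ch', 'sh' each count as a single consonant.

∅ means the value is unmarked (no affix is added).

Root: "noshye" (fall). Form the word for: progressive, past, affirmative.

polarity = affirmative: zero marking, form stays noshye.
Attach tense past -yaf → noshyeyaf.
Attach aspect progressive -o → noshyeyafo.
Apply vowel harmony: noshyeyafo → noshyeyefe.

noshyeyefe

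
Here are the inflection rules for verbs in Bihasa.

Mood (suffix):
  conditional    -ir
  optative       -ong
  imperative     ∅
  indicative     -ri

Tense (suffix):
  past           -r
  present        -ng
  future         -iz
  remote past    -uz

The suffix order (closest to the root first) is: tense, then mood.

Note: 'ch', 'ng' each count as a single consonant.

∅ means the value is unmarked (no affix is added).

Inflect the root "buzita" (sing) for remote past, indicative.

buzitauzri

Attach tense remote past -uz → buzitauz.
Attach mood indicative -ri → buzitauzri.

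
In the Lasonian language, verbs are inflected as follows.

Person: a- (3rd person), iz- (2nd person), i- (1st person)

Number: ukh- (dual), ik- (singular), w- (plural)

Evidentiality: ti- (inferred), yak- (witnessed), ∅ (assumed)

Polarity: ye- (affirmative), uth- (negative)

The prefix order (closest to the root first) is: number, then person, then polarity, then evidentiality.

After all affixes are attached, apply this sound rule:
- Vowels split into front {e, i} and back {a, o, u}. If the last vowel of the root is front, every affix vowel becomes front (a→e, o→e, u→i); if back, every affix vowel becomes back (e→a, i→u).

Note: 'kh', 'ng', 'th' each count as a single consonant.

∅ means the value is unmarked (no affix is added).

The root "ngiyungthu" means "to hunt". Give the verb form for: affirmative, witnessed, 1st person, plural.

yakyauwngiyungthu

Attach number plural w- → wngiyungthu.
Attach person 1st person i- → iwngiyungthu.
Attach polarity affirmative ye- → yeiwngiyungthu.
Attach evidentiality witnessed yak- → yakyeiwngiyungthu.
Apply vowel harmony: yakyeiwngiyungthu → yakyauwngiyungthu.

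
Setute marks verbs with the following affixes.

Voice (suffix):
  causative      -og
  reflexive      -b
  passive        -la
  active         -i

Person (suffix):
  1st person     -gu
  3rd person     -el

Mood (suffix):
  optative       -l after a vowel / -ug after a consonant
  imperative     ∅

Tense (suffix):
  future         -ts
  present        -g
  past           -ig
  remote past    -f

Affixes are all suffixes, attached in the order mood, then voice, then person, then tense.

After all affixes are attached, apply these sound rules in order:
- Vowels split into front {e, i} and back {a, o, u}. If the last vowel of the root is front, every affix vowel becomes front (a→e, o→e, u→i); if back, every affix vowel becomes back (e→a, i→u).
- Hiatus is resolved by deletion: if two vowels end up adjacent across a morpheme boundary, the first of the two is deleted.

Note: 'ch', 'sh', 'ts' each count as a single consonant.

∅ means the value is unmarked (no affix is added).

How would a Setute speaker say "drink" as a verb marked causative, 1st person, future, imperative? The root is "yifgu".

mood = imperative: zero marking, form stays yifgu.
Attach voice causative -og → yifguog.
Attach person 1st person -gu → yifguoggu.
Attach tense future -ts → yifguogguts.
Vowel harmony: no change.
Apply vowel deletion: yifguogguts → yifgogguts.

yifgogguts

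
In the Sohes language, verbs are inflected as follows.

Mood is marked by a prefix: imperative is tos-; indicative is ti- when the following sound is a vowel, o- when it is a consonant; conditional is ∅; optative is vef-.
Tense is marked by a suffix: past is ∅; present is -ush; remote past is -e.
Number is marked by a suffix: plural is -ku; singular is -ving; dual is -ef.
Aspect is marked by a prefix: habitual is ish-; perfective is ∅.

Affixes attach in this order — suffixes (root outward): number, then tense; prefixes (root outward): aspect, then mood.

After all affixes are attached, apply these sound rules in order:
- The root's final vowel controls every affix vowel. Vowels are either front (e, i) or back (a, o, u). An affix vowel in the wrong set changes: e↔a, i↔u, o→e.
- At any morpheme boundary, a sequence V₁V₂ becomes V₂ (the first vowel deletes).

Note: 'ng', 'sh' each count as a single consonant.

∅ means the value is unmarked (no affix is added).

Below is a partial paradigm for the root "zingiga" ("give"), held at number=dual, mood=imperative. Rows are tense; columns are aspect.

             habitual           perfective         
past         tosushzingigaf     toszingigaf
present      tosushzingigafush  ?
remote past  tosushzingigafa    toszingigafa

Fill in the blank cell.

Attach number dual -ef → zingigaef.
aspect = perfective: zero marking, form stays zingigaef.
Attach tense present -ush → zingigaefush.
Attach mood imperative tos- → toszingigaefush.
Apply vowel harmony: toszingigaefush → toszingigaafush.
Apply vowel deletion: toszingigaafush → toszingigafush.

toszingigafush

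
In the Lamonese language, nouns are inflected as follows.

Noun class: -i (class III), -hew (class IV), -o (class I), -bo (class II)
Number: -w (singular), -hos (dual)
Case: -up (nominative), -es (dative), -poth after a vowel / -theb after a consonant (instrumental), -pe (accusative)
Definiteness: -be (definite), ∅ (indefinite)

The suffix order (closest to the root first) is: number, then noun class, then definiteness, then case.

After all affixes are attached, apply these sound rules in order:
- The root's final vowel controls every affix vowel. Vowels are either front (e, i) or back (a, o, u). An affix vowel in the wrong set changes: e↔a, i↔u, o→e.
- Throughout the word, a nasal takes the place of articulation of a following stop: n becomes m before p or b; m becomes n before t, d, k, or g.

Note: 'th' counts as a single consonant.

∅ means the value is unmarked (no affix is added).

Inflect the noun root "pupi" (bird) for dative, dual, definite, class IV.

Attach number dual -hos → pupihos.
Attach noun class class IV -hew → pupihoshew.
Attach definiteness definite -be → pupihoshewbe.
Attach case dative -es → pupihoshewbees.
Apply vowel harmony: pupihoshewbees → pupiheshewbees.
Nasal assimilation: no change.

pupiheshewbees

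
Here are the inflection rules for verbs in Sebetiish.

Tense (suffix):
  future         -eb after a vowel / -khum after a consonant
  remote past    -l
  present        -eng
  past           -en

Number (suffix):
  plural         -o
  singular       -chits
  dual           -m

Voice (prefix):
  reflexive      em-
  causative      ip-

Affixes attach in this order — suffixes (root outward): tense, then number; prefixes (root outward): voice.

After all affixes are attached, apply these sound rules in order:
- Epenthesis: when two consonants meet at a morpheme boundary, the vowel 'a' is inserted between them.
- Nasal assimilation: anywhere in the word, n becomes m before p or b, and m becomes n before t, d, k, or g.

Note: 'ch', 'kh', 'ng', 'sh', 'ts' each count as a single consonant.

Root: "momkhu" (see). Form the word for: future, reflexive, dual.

Attach tense future -eb (after vowel 'u') → momkhueb.
Attach number dual -m → momkhuebm.
Attach voice reflexive em- → emmomkhuebm.
Apply epenthesis: emmomkhuebm → emamomkhuebam.
Nasal assimilation: no change.

emamomkhuebam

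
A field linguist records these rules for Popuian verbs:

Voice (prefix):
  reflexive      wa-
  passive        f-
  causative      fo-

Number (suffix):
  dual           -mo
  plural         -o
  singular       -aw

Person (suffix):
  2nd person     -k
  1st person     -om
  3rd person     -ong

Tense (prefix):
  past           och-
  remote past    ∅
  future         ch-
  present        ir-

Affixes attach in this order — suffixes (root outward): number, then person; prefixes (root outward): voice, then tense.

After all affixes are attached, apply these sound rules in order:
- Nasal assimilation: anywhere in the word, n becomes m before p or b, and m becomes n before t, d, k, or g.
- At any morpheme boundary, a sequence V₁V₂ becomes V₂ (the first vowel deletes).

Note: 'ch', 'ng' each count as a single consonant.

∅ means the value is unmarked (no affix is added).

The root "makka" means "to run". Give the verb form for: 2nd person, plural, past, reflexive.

ochwamakkok

Attach voice reflexive wa- → wamakka.
Attach number plural -o → wamakkao.
Attach tense past och- → ochwamakkao.
Attach person 2nd person -k → ochwamakkaok.
Nasal assimilation: no change.
Apply vowel deletion: ochwamakkaok → ochwamakkok.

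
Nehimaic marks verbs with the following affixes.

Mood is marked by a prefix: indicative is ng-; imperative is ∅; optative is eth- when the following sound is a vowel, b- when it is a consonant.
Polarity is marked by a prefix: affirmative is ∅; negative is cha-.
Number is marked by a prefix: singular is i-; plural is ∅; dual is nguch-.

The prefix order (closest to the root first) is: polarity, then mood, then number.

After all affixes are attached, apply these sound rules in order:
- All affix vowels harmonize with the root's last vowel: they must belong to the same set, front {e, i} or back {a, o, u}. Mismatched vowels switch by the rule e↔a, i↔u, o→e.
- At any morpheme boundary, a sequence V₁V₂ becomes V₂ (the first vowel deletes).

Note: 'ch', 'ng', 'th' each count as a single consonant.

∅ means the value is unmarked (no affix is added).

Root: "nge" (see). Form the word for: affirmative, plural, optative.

polarity = affirmative: zero marking, form stays nge.
Attach mood optative b- (before consonant 'ng') → bnge.
number = plural: zero marking, form stays bnge.
Vowel harmony: no change.
Vowel deletion: no change.

bnge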